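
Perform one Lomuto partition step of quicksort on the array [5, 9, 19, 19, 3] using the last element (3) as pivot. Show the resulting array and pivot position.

Lomuto partition with pivot = 3:

Initial array: [5, 9, 19, 19, 3]

arr[0]=5 > 3: no swap
arr[1]=9 > 3: no swap
arr[2]=19 > 3: no swap
arr[3]=19 > 3: no swap

Place pivot at position 0: [3, 9, 19, 19, 5]
Pivot position: 0

After partitioning with pivot 3, the array becomes [3, 9, 19, 19, 5]. The pivot is placed at index 0. All elements to the left of the pivot are <= 3, and all elements to the right are > 3.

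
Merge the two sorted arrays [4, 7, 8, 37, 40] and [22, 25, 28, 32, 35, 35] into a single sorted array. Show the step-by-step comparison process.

Merging process:

Compare 4 vs 22: take 4 from left. Merged: [4]
Compare 7 vs 22: take 7 from left. Merged: [4, 7]
Compare 8 vs 22: take 8 from left. Merged: [4, 7, 8]
Compare 37 vs 22: take 22 from right. Merged: [4, 7, 8, 22]
Compare 37 vs 25: take 25 from right. Merged: [4, 7, 8, 22, 25]
Compare 37 vs 28: take 28 from right. Merged: [4, 7, 8, 22, 25, 28]
Compare 37 vs 32: take 32 from right. Merged: [4, 7, 8, 22, 25, 28, 32]
Compare 37 vs 35: take 35 from right. Merged: [4, 7, 8, 22, 25, 28, 32, 35]
Compare 37 vs 35: take 35 from right. Merged: [4, 7, 8, 22, 25, 28, 32, 35, 35]
Append remaining from left: [37, 40]. Merged: [4, 7, 8, 22, 25, 28, 32, 35, 35, 37, 40]

Final merged array: [4, 7, 8, 22, 25, 28, 32, 35, 35, 37, 40]
Total comparisons: 9

The merged array is [4, 7, 8, 22, 25, 28, 32, 35, 35, 37, 40], requiring 9 comparisons. The merge step runs in O(n) time where n is the total number of elements.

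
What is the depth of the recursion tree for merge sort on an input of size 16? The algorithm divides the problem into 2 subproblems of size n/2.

For divide and conquer with division factor 2:

Problem sizes at each level:
Level 0: 16
Level 1: 8
Level 2: 4
Level 3: 2
Level 4: 1

The root is level 0 and the size-1 base case is level 4 (the tree spans levels 0 through 4, i.e. 5 levels counting the root), so the depth is the number of divisions: log_2(16) = 4

The recursion tree depth is log_2(16) = 4. At each level, the problem size is divided by 2, so it takes 4 divisions to reduce to a base case of size 1. The algorithm makes 2 recursive calls at each level.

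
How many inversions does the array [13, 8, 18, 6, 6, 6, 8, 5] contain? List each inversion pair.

Finding inversions in [13, 8, 18, 6, 6, 6, 8, 5]:

(0, 1): arr[0]=13 > arr[1]=8
(0, 3): arr[0]=13 > arr[3]=6
(0, 4): arr[0]=13 > arr[4]=6
(0, 5): arr[0]=13 > arr[5]=6
(0, 6): arr[0]=13 > arr[6]=8
(0, 7): arr[0]=13 > arr[7]=5
(1, 3): arr[1]=8 > arr[3]=6
(1, 4): arr[1]=8 > arr[4]=6
(1, 5): arr[1]=8 > arr[5]=6
(1, 7): arr[1]=8 > arr[7]=5
(2, 3): arr[2]=18 > arr[3]=6
(2, 4): arr[2]=18 > arr[4]=6
(2, 5): arr[2]=18 > arr[5]=6
(2, 6): arr[2]=18 > arr[6]=8
(2, 7): arr[2]=18 > arr[7]=5
(3, 7): arr[3]=6 > arr[7]=5
(4, 7): arr[4]=6 > arr[7]=5
(5, 7): arr[5]=6 > arr[7]=5
(6, 7): arr[6]=8 > arr[7]=5

Total inversions: 19

The array has 19 inversion(s): (0,1), (0,3), (0,4), (0,5), (0,6), (0,7), (1,3), (1,4), (1,5), (1,7), (2,3), (2,4), (2,5), (2,6), (2,7), (3,7), (4,7), (5,7), (6,7). Each pair (i,j) satisfies i < j and arr[i] > arr[j].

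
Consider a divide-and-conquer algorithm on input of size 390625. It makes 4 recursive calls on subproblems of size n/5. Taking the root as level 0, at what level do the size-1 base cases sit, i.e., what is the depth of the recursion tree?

For divide and conquer with division factor 5:

Problem sizes at each level:
Level 0: 390625
Level 1: 78125
Level 2: 15625
Level 3: 3125
Level 4: 625
Level 5: 125
Level 6: 25
Level 7: 5
Level 8: 1

The root is level 0 and the size-1 base case is level 8 (the tree spans levels 0 through 8, i.e. 9 levels counting the root), so the depth is the number of divisions: log_5(390625) = 8

The recursion tree depth is log_5(390625) = 8. At each level, the problem size is divided by 5, so it takes 8 divisions to reduce to a base case of size 1. The algorithm makes 4 recursive calls at each level.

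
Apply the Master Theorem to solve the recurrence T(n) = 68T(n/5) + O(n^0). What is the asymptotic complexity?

Master Theorem for T(n) = 68T(n/5) + O(n^0):

a = 68, b = 5, c = 0
log_b(a) = log_5(68) = 2.6217

Case 1: c = 0 < log_5(68) = 2.6217
T(n) = O(n^(log_5 68))

For T(n) = 68T(n/5) + O(n^0): log_5(68) = 2.6217. This is Case 1 of the Master Theorem (c < log_b(a), work dominated by leaves), giving O(n^(log_5 68)).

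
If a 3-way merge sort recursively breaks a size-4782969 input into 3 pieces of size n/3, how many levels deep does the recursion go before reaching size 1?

For divide and conquer with division factor 3:

Problem sizes at each level:
Level 0: 4782969
Level 1: 1594323
Level 2: 531441
Level 3: 177147
Level 4: 59049
Level 5: 19683
Level 6: 6561
Level 7: 2187
Level 8: 729
Level 9: 243
Level 10: 81
Level 11: 27
Level 12: 9
Level 13: 3
Level 14: 1

The root is level 0 and the size-1 base case is level 14 (the tree spans levels 0 through 14, i.e. 15 levels counting the root), so the depth is the number of divisions: log_3(4782969) = 14

The recursion tree depth is log_3(4782969) = 14. At each level, the problem size is divided by 3, so it takes 14 divisions to reduce to a base case of size 1. The algorithm makes 3 recursive calls at each level.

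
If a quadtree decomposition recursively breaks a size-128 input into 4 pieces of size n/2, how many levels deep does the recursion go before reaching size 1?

For divide and conquer with division factor 2:

Problem sizes at each level:
Level 0: 128
Level 1: 64
Level 2: 32
Level 3: 16
Level 4: 8
Level 5: 4
Level 6: 2
Level 7: 1

The root is level 0 and the size-1 base case is level 7 (the tree spans levels 0 through 7, i.e. 8 levels counting the root), so the depth is the number of divisions: log_2(128) = 7

The recursion tree depth is log_2(128) = 7. At each level, the problem size is divided by 2, so it takes 7 divisions to reduce to a base case of size 1. The algorithm makes 4 recursive calls at each level.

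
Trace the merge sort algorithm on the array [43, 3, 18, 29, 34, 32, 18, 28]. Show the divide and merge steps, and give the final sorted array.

Merge sort trace:

Split: [43, 3, 18, 29, 34, 32, 18, 28] -> [43, 3, 18, 29] and [34, 32, 18, 28]
  Split: [43, 3, 18, 29] -> [43, 3] and [18, 29]
    Split: [43, 3] -> [43] and [3]
    Merge: [43] + [3] -> [3, 43]
    Split: [18, 29] -> [18] and [29]
    Merge: [18] + [29] -> [18, 29]
  Merge: [3, 43] + [18, 29] -> [3, 18, 29, 43]
  Split: [34, 32, 18, 28] -> [34, 32] and [18, 28]
    Split: [34, 32] -> [34] and [32]
    Merge: [34] + [32] -> [32, 34]
    Split: [18, 28] -> [18] and [28]
    Merge: [18] + [28] -> [18, 28]
  Merge: [32, 34] + [18, 28] -> [18, 28, 32, 34]
Merge: [3, 18, 29, 43] + [18, 28, 32, 34] -> [3, 18, 18, 28, 29, 32, 34, 43]

Final sorted array: [3, 18, 18, 28, 29, 32, 34, 43]

The merge sort proceeds by recursively splitting the array and merging sorted halves.
After all merges, the sorted array is [3, 18, 18, 28, 29, 32, 34, 43].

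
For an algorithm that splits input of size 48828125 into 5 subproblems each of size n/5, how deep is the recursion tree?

For divide and conquer with division factor 5:

Problem sizes at each level:
Level 0: 48828125
Level 1: 9765625
Level 2: 1953125
Level 3: 390625
Level 4: 78125
Level 5: 15625
Level 6: 3125
Level 7: 625
Level 8: 125
Level 9: 25
Level 10: 5
Level 11: 1

The root is level 0 and the size-1 base case is level 11 (the tree spans levels 0 through 11, i.e. 12 levels counting the root), so the depth is the number of divisions: log_5(48828125) = 11

The recursion tree depth is log_5(48828125) = 11. At each level, the problem size is divided by 5, so it takes 11 divisions to reduce to a base case of size 1. The algorithm makes 5 recursive calls at each level.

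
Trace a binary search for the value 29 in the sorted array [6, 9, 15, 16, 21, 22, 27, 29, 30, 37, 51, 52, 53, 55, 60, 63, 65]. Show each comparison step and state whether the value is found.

Binary search for 29 in [6, 9, 15, 16, 21, 22, 27, 29, 30, 37, 51, 52, 53, 55, 60, 63, 65]:

lo=0, hi=16, mid=8, arr[mid]=30 -> 30 > 29, search left half
lo=0, hi=7, mid=3, arr[mid]=16 -> 16 < 29, search right half
lo=4, hi=7, mid=5, arr[mid]=22 -> 22 < 29, search right half
lo=6, hi=7, mid=6, arr[mid]=27 -> 27 < 29, search right half
lo=7, hi=7, mid=7, arr[mid]=29 -> Found target at index 7!

Binary search finds 29 at index 7 after 5 comparisons. The search repeatedly halves the search space by comparing with the middle element.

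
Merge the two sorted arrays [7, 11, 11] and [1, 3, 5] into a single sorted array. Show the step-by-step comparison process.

Merging process:

Compare 7 vs 1: take 1 from right. Merged: [1]
Compare 7 vs 3: take 3 from right. Merged: [1, 3]
Compare 7 vs 5: take 5 from right. Merged: [1, 3, 5]
Append remaining from left: [7, 11, 11]. Merged: [1, 3, 5, 7, 11, 11]

Final merged array: [1, 3, 5, 7, 11, 11]
Total comparisons: 3

The merged array is [1, 3, 5, 7, 11, 11], requiring 3 comparisons. The merge step runs in O(n) time where n is the total number of elements.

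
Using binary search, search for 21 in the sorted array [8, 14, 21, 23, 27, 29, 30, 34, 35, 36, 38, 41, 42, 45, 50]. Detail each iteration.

Binary search for 21 in [8, 14, 21, 23, 27, 29, 30, 34, 35, 36, 38, 41, 42, 45, 50]:

lo=0, hi=14, mid=7, arr[mid]=34 -> 34 > 21, search left half
lo=0, hi=6, mid=3, arr[mid]=23 -> 23 > 21, search left half
lo=0, hi=2, mid=1, arr[mid]=14 -> 14 < 21, search right half
lo=2, hi=2, mid=2, arr[mid]=21 -> Found target at index 2!

Binary search finds 21 at index 2 after 4 comparisons. The search repeatedly halves the search space by comparing with the middle element.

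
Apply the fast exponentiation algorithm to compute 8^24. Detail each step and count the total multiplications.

Computing 8^24 by squaring (build up from 8^1; each line after the first costs one multiplication):

8^1 = 8
8^2 = (8^1)^2 = 8^2 = 64
8^3 = 8 * 8^2 = 8 * 64 = 512
8^6 = (8^3)^2 = 512^2 = 262144
8^12 = (8^6)^2 = 262144^2 = 68719476736
8^24 = (8^12)^2 = 68719476736^2 = 4722366482869645213696

Result: 4722366482869645213696
Multiplications needed: 5 (5 lines after 8^1)

8^24 = 4722366482869645213696. Using exponentiation by squaring, this requires 5 multiplications. The key idea: if the exponent is even, square the half-power; if odd, multiply by the base once.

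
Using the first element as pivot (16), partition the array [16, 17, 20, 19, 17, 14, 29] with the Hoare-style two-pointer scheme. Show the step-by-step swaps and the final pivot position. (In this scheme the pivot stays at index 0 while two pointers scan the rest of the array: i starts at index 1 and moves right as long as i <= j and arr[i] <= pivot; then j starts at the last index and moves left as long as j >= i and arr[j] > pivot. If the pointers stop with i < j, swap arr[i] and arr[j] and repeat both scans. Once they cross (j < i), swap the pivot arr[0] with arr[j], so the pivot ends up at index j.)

Hoare-style two-pointer partition with pivot = 16:

Initial array: [16, 17, 20, 19, 17, 14, 29]

Pointers start at i = 1, j = 6.
i stops at index 1 (arr[1]=17 > 16), j stops at index 5 (arr[5]=14 <= 16): swap arr[1] and arr[5], array becomes [16, 14, 20, 19, 17, 17, 29]
i ends at 2, j ends at 1: the pointers have crossed (j < i), so scanning stops.

Swap pivot arr[0] with arr[1] to place pivot at position 1: [14, 16, 20, 19, 17, 17, 29]
Pivot position: 1

After partitioning with pivot 16, the array becomes [14, 16, 20, 19, 17, 17, 29]. The pivot is placed at index 1. All elements to the left of the pivot are <= 16, and all elements to the right are > 16.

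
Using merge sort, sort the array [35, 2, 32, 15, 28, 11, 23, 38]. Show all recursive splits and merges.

Merge sort trace:

Split: [35, 2, 32, 15, 28, 11, 23, 38] -> [35, 2, 32, 15] and [28, 11, 23, 38]
  Split: [35, 2, 32, 15] -> [35, 2] and [32, 15]
    Split: [35, 2] -> [35] and [2]
    Merge: [35] + [2] -> [2, 35]
    Split: [32, 15] -> [32] and [15]
    Merge: [32] + [15] -> [15, 32]
  Merge: [2, 35] + [15, 32] -> [2, 15, 32, 35]
  Split: [28, 11, 23, 38] -> [28, 11] and [23, 38]
    Split: [28, 11] -> [28] and [11]
    Merge: [28] + [11] -> [11, 28]
    Split: [23, 38] -> [23] and [38]
    Merge: [23] + [38] -> [23, 38]
  Merge: [11, 28] + [23, 38] -> [11, 23, 28, 38]
Merge: [2, 15, 32, 35] + [11, 23, 28, 38] -> [2, 11, 15, 23, 28, 32, 35, 38]

Final sorted array: [2, 11, 15, 23, 28, 32, 35, 38]

The merge sort proceeds by recursively splitting the array and merging sorted halves.
After all merges, the sorted array is [2, 11, 15, 23, 28, 32, 35, 38].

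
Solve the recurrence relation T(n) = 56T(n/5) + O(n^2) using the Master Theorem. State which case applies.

Master Theorem for T(n) = 56T(n/5) + O(n^2):

a = 56, b = 5, c = 2
log_b(a) = log_5(56) = 2.5011

Case 1: c = 2 < log_5(56) = 2.5011
T(n) = O(n^(log_5 56))

For T(n) = 56T(n/5) + O(n^2): log_5(56) = 2.5011. This is Case 1 of the Master Theorem (c < log_b(a), work dominated by leaves), giving O(n^(log_5 56)).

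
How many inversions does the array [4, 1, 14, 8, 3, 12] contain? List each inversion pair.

Finding inversions in [4, 1, 14, 8, 3, 12]:

(0, 1): arr[0]=4 > arr[1]=1
(0, 4): arr[0]=4 > arr[4]=3
(2, 3): arr[2]=14 > arr[3]=8
(2, 4): arr[2]=14 > arr[4]=3
(2, 5): arr[2]=14 > arr[5]=12
(3, 4): arr[3]=8 > arr[4]=3

Total inversions: 6

The array has 6 inversion(s): (0,1), (0,4), (2,3), (2,4), (2,5), (3,4). Each pair (i,j) satisfies i < j and arr[i] > arr[j].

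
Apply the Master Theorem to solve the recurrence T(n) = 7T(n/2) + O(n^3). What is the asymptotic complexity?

Master Theorem for T(n) = 7T(n/2) + O(n^3):

a = 7, b = 2, c = 3
log_b(a) = log_2(7) = 2.8074

Case 3: c = 3 > log_2(7) = 2.8074
T(n) = O(n^3) = O(n^3)

For T(n) = 7T(n/2) + O(n^3): log_2(7) = 2.8074. This is Case 3 of the Master Theorem (c > log_b(a), work dominated by root), giving O(n^3).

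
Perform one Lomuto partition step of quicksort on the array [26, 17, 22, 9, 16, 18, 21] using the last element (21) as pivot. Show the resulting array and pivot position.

Lomuto partition with pivot = 21:

Initial array: [26, 17, 22, 9, 16, 18, 21]

arr[0]=26 > 21: no swap
arr[1]=17 <= 21: swap with position 0, array becomes [17, 26, 22, 9, 16, 18, 21]
arr[2]=22 > 21: no swap
arr[3]=9 <= 21: swap with position 1, array becomes [17, 9, 22, 26, 16, 18, 21]
arr[4]=16 <= 21: swap with position 2, array becomes [17, 9, 16, 26, 22, 18, 21]
arr[5]=18 <= 21: swap with position 3, array becomes [17, 9, 16, 18, 22, 26, 21]

Place pivot at position 4: [17, 9, 16, 18, 21, 26, 22]
Pivot position: 4

After partitioning with pivot 21, the array becomes [17, 9, 16, 18, 21, 26, 22]. The pivot is placed at index 4. All elements to the left of the pivot are <= 21, and all elements to the right are > 21.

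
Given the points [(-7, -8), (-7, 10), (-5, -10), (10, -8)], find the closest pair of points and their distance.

Computing all pairwise distances among 4 points:

d((-7, -8), (-7, 10)) = 18.0
d((-7, -8), (-5, -10)) = 2.8284 <-- minimum
d((-7, -8), (10, -8)) = 17.0
d((-7, 10), (-5, -10)) = 20.0998
d((-7, 10), (10, -8)) = 24.7588
d((-5, -10), (10, -8)) = 15.1327

Closest pair: (-7, -8) and (-5, -10) with distance 2.8284

The closest pair is (-7, -8) and (-5, -10) with Euclidean distance 2.8284. For 4 points, brute-force pairwise comparison is shown above. For large n, the divide-and-conquer algorithm (sort by x, recurse on halves, check the dividing strip) achieves O(n log n).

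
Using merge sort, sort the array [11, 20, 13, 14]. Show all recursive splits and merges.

Merge sort trace:

Split: [11, 20, 13, 14] -> [11, 20] and [13, 14]
  Split: [11, 20] -> [11] and [20]
  Merge: [11] + [20] -> [11, 20]
  Split: [13, 14] -> [13] and [14]
  Merge: [13] + [14] -> [13, 14]
Merge: [11, 20] + [13, 14] -> [11, 13, 14, 20]

Final sorted array: [11, 13, 14, 20]

The merge sort proceeds by recursively splitting the array and merging sorted halves.
After all merges, the sorted array is [11, 13, 14, 20].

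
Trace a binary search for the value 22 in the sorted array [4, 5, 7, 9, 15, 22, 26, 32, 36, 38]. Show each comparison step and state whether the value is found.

Binary search for 22 in [4, 5, 7, 9, 15, 22, 26, 32, 36, 38]:

lo=0, hi=9, mid=4, arr[mid]=15 -> 15 < 22, search right half
lo=5, hi=9, mid=7, arr[mid]=32 -> 32 > 22, search left half
lo=5, hi=6, mid=5, arr[mid]=22 -> Found target at index 5!

Binary search finds 22 at index 5 after 3 comparisons. The search repeatedly halves the search space by comparing with the middle element.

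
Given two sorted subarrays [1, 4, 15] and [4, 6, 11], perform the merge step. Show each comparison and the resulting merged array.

Merging process:

Compare 1 vs 4: take 1 from left. Merged: [1]
Compare 4 vs 4: take 4 from left. Merged: [1, 4]
Compare 15 vs 4: take 4 from right. Merged: [1, 4, 4]
Compare 15 vs 6: take 6 from right. Merged: [1, 4, 4, 6]
Compare 15 vs 11: take 11 from right. Merged: [1, 4, 4, 6, 11]
Append remaining from left: [15]. Merged: [1, 4, 4, 6, 11, 15]

Final merged array: [1, 4, 4, 6, 11, 15]
Total comparisons: 5

The merged array is [1, 4, 4, 6, 11, 15], requiring 5 comparisons. The merge step runs in O(n) time where n is the total number of elements.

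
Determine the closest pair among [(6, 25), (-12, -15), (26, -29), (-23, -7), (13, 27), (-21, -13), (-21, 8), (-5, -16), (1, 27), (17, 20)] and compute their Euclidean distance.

Computing all pairwise distances among 10 points:

d((6, 25), (-12, -15)) = 43.8634
d((6, 25), (26, -29)) = 57.5847
d((6, 25), (-23, -7)) = 43.1856
d((6, 25), (13, 27)) = 7.2801
d((6, 25), (-21, -13)) = 46.6154
d((6, 25), (-21, 8)) = 31.9061
d((6, 25), (-5, -16)) = 42.45
d((6, 25), (1, 27)) = 5.3852 <-- minimum
d((6, 25), (17, 20)) = 12.083
d((-12, -15), (26, -29)) = 40.4969
d((-12, -15), (-23, -7)) = 13.6015
d((-12, -15), (13, 27)) = 48.8774
d((-12, -15), (-21, -13)) = 9.2195
d((-12, -15), (-21, 8)) = 24.6982
d((-12, -15), (-5, -16)) = 7.0711
d((-12, -15), (1, 27)) = 43.9659
d((-12, -15), (17, 20)) = 45.4533
d((26, -29), (-23, -7)) = 53.7122
d((26, -29), (13, 27)) = 57.4891
d((26, -29), (-21, -13)) = 49.6488
d((26, -29), (-21, 8)) = 59.8164
d((26, -29), (-5, -16)) = 33.6155
d((26, -29), (1, 27)) = 61.327
d((26, -29), (17, 20)) = 49.8197
d((-23, -7), (13, 27)) = 49.5177
d((-23, -7), (-21, -13)) = 6.3246
d((-23, -7), (-21, 8)) = 15.1327
d((-23, -7), (-5, -16)) = 20.1246
d((-23, -7), (1, 27)) = 41.6173
d((-23, -7), (17, 20)) = 48.2597
d((13, 27), (-21, -13)) = 52.4976
d((13, 27), (-21, 8)) = 38.9487
d((13, 27), (-5, -16)) = 46.6154
d((13, 27), (1, 27)) = 12.0
d((13, 27), (17, 20)) = 8.0623
d((-21, -13), (-21, 8)) = 21.0
d((-21, -13), (-5, -16)) = 16.2788
d((-21, -13), (1, 27)) = 45.6508
d((-21, -13), (17, 20)) = 50.3289
d((-21, 8), (-5, -16)) = 28.8444
d((-21, 8), (1, 27)) = 29.0689
d((-21, 8), (17, 20)) = 39.8497
d((-5, -16), (1, 27)) = 43.4166
d((-5, -16), (17, 20)) = 42.19
d((1, 27), (17, 20)) = 17.4642

Closest pair: (6, 25) and (1, 27) with distance 5.3852

The closest pair is (6, 25) and (1, 27) with Euclidean distance 5.3852. For 10 points, brute-force pairwise comparison is shown above. For large n, the divide-and-conquer algorithm (sort by x, recurse on halves, check the dividing strip) achieves O(n log n).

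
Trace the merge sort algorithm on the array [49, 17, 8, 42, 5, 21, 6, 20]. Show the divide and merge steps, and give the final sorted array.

Merge sort trace:

Split: [49, 17, 8, 42, 5, 21, 6, 20] -> [49, 17, 8, 42] and [5, 21, 6, 20]
  Split: [49, 17, 8, 42] -> [49, 17] and [8, 42]
    Split: [49, 17] -> [49] and [17]
    Merge: [49] + [17] -> [17, 49]
    Split: [8, 42] -> [8] and [42]
    Merge: [8] + [42] -> [8, 42]
  Merge: [17, 49] + [8, 42] -> [8, 17, 42, 49]
  Split: [5, 21, 6, 20] -> [5, 21] and [6, 20]
    Split: [5, 21] -> [5] and [21]
    Merge: [5] + [21] -> [5, 21]
    Split: [6, 20] -> [6] and [20]
    Merge: [6] + [20] -> [6, 20]
  Merge: [5, 21] + [6, 20] -> [5, 6, 20, 21]
Merge: [8, 17, 42, 49] + [5, 6, 20, 21] -> [5, 6, 8, 17, 20, 21, 42, 49]

Final sorted array: [5, 6, 8, 17, 20, 21, 42, 49]

The merge sort proceeds by recursively splitting the array and merging sorted halves.
After all merges, the sorted array is [5, 6, 8, 17, 20, 21, 42, 49].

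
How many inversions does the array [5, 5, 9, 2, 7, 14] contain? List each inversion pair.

Finding inversions in [5, 5, 9, 2, 7, 14]:

(0, 3): arr[0]=5 > arr[3]=2
(1, 3): arr[1]=5 > arr[3]=2
(2, 3): arr[2]=9 > arr[3]=2
(2, 4): arr[2]=9 > arr[4]=7

Total inversions: 4

The array has 4 inversion(s): (0,3), (1,3), (2,3), (2,4). Each pair (i,j) satisfies i < j and arr[i] > arr[j].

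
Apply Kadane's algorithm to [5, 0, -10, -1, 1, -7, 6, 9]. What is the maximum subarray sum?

Using Kadane's algorithm on [5, 0, -10, -1, 1, -7, 6, 9]:

Scanning through the array:
Position 1 (value 0): max_ending_here = 5, max_so_far = 5
Position 2 (value -10): max_ending_here = -5, max_so_far = 5
Position 3 (value -1): max_ending_here = -1, max_so_far = 5
Position 4 (value 1): max_ending_here = 1, max_so_far = 5
Position 5 (value -7): max_ending_here = -6, max_so_far = 5
Position 6 (value 6): max_ending_here = 6, max_so_far = 6
Position 7 (value 9): max_ending_here = 15, max_so_far = 15

Maximum subarray: [6, 9]
Maximum sum: 15

The maximum subarray is [6, 9] with sum 15. This subarray runs from index 6 to index 7.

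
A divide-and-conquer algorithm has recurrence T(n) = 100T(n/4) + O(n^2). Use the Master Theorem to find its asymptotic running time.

Master Theorem for T(n) = 100T(n/4) + O(n^2):

a = 100, b = 4, c = 2
log_b(a) = log_4(100) = 3.3219

Case 1: c = 2 < log_4(100) = 3.3219
T(n) = O(n^(log_4 100))

For T(n) = 100T(n/4) + O(n^2): log_4(100) = 3.3219. This is Case 1 of the Master Theorem (c < log_b(a), work dominated by leaves), giving O(n^(log_4 100)).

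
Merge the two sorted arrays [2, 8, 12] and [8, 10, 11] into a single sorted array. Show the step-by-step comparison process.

Merging process:

Compare 2 vs 8: take 2 from left. Merged: [2]
Compare 8 vs 8: take 8 from left. Merged: [2, 8]
Compare 12 vs 8: take 8 from right. Merged: [2, 8, 8]
Compare 12 vs 10: take 10 from right. Merged: [2, 8, 8, 10]
Compare 12 vs 11: take 11 from right. Merged: [2, 8, 8, 10, 11]
Append remaining from left: [12]. Merged: [2, 8, 8, 10, 11, 12]

Final merged array: [2, 8, 8, 10, 11, 12]
Total comparisons: 5

The merged array is [2, 8, 8, 10, 11, 12], requiring 5 comparisons. The merge step runs in O(n) time where n is the total number of elements.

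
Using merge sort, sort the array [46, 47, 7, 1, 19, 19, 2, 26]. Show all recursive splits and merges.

Merge sort trace:

Split: [46, 47, 7, 1, 19, 19, 2, 26] -> [46, 47, 7, 1] and [19, 19, 2, 26]
  Split: [46, 47, 7, 1] -> [46, 47] and [7, 1]
    Split: [46, 47] -> [46] and [47]
    Merge: [46] + [47] -> [46, 47]
    Split: [7, 1] -> [7] and [1]
    Merge: [7] + [1] -> [1, 7]
  Merge: [46, 47] + [1, 7] -> [1, 7, 46, 47]
  Split: [19, 19, 2, 26] -> [19, 19] and [2, 26]
    Split: [19, 19] -> [19] and [19]
    Merge: [19] + [19] -> [19, 19]
    Split: [2, 26] -> [2] and [26]
    Merge: [2] + [26] -> [2, 26]
  Merge: [19, 19] + [2, 26] -> [2, 19, 19, 26]
Merge: [1, 7, 46, 47] + [2, 19, 19, 26] -> [1, 2, 7, 19, 19, 26, 46, 47]

Final sorted array: [1, 2, 7, 19, 19, 26, 46, 47]

The merge sort proceeds by recursively splitting the array and merging sorted halves.
After all merges, the sorted array is [1, 2, 7, 19, 19, 26, 46, 47].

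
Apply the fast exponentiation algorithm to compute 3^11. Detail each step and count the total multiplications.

Computing 3^11 by squaring (build up from 3^1; each line after the first costs one multiplication):

3^1 = 3
3^2 = (3^1)^2 = 3^2 = 9
3^4 = (3^2)^2 = 9^2 = 81
3^5 = 3 * 3^4 = 3 * 81 = 243
3^10 = (3^5)^2 = 243^2 = 59049
3^11 = 3 * 3^10 = 3 * 59049 = 177147

Result: 177147
Multiplications needed: 5 (5 lines after 3^1)

3^11 = 177147. Using exponentiation by squaring, this requires 5 multiplications. The key idea: if the exponent is even, square the half-power; if odd, multiply by the base once.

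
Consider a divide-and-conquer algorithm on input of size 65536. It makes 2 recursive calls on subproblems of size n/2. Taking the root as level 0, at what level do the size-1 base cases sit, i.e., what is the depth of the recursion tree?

For divide and conquer with division factor 2:

Problem sizes at each level:
Level 0: 65536
Level 1: 32768
Level 2: 16384
Level 3: 8192
Level 4: 4096
Level 5: 2048
Level 6: 1024
Level 7: 512
Level 8: 256
Level 9: 128
Level 10: 64
Level 11: 32
Level 12: 16
Level 13: 8
Level 14: 4
Level 15: 2
Level 16: 1

The root is level 0 and the size-1 base case is level 16 (the tree spans levels 0 through 16, i.e. 17 levels counting the root), so the depth is the number of divisions: log_2(65536) = 16

The recursion tree depth is log_2(65536) = 16. At each level, the problem size is divided by 2, so it takes 16 divisions to reduce to a base case of size 1. The algorithm makes 2 recursive calls at each level.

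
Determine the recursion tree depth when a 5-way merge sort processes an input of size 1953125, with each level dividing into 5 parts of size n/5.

For divide and conquer with division factor 5:

Problem sizes at each level:
Level 0: 1953125
Level 1: 390625
Level 2: 78125
Level 3: 15625
Level 4: 3125
Level 5: 625
Level 6: 125
Level 7: 25
Level 8: 5
Level 9: 1

The root is level 0 and the size-1 base case is level 9 (the tree spans levels 0 through 9, i.e. 10 levels counting the root), so the depth is the number of divisions: log_5(1953125) = 9

The recursion tree depth is log_5(1953125) = 9. At each level, the problem size is divided by 5, so it takes 9 divisions to reduce to a base case of size 1. The algorithm makes 5 recursive calls at each level.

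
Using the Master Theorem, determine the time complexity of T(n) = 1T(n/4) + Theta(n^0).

Master Theorem for T(n) = 1T(n/4) + O(n^0):

a = 1, b = 4, c = 0
log_b(a) = log_4(1) = 0.0000

Case 2: c = 0 = log_4(1) = 0.0000
T(n) = O(n^0 log n) = O(log n)

For T(n) = 1T(n/4) + O(n^0): log_4(1) = 0.0000. This is Case 2 of the Master Theorem (c = log_b(a), equal work at all levels), giving O(log n).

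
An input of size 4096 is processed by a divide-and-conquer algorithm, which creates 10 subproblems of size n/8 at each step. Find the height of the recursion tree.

For divide and conquer with division factor 8:

Problem sizes at each level:
Level 0: 4096
Level 1: 512
Level 2: 64
Level 3: 8
Level 4: 1

The root is level 0 and the size-1 base case is level 4 (the tree spans levels 0 through 4, i.e. 5 levels counting the root), so the depth is the number of divisions: log_8(4096) = 4

The recursion tree depth is log_8(4096) = 4. At each level, the problem size is divided by 8, so it takes 4 divisions to reduce to a base case of size 1. The algorithm makes 10 recursive calls at each level.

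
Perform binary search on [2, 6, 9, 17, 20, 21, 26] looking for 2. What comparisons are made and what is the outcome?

Binary search for 2 in [2, 6, 9, 17, 20, 21, 26]:

lo=0, hi=6, mid=3, arr[mid]=17 -> 17 > 2, search left half
lo=0, hi=2, mid=1, arr[mid]=6 -> 6 > 2, search left half
lo=0, hi=0, mid=0, arr[mid]=2 -> Found target at index 0!

Binary search finds 2 at index 0 after 3 comparisons. The search repeatedly halves the search space by comparing with the middle element.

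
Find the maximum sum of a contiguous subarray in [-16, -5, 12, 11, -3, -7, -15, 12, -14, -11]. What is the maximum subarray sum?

Using Kadane's algorithm on [-16, -5, 12, 11, -3, -7, -15, 12, -14, -11]:

Scanning through the array:
Position 1 (value -5): max_ending_here = -5, max_so_far = -5
Position 2 (value 12): max_ending_here = 12, max_so_far = 12
Position 3 (value 11): max_ending_here = 23, max_so_far = 23
Position 4 (value -3): max_ending_here = 20, max_so_far = 23
Position 5 (value -7): max_ending_here = 13, max_so_far = 23
Position 6 (value -15): max_ending_here = -2, max_so_far = 23
Position 7 (value 12): max_ending_here = 12, max_so_far = 23
Position 8 (value -14): max_ending_here = -2, max_so_far = 23
Position 9 (value -11): max_ending_here = -11, max_so_far = 23

Maximum subarray: [12, 11]
Maximum sum: 23

The maximum subarray is [12, 11] with sum 23. This subarray runs from index 2 to index 3.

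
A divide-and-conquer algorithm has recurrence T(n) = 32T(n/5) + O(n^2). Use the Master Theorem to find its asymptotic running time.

Master Theorem for T(n) = 32T(n/5) + O(n^2):

a = 32, b = 5, c = 2
log_b(a) = log_5(32) = 2.1534

Case 1: c = 2 < log_5(32) = 2.1534
T(n) = O(n^(log_5 32))

For T(n) = 32T(n/5) + O(n^2): log_5(32) = 2.1534. This is Case 1 of the Master Theorem (c < log_b(a), work dominated by leaves), giving O(n^(log_5 32)).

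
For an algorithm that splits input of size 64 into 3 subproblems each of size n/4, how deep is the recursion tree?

For divide and conquer with division factor 4:

Problem sizes at each level:
Level 0: 64
Level 1: 16
Level 2: 4
Level 3: 1

The root is level 0 and the size-1 base case is level 3 (the tree spans levels 0 through 3, i.e. 4 levels counting the root), so the depth is the number of divisions: log_4(64) = 3

The recursion tree depth is log_4(64) = 3. At each level, the problem size is divided by 4, so it takes 3 divisions to reduce to a base case of size 1. The algorithm makes 3 recursive calls at each level.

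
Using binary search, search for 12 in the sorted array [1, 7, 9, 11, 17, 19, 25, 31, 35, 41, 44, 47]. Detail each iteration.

Binary search for 12 in [1, 7, 9, 11, 17, 19, 25, 31, 35, 41, 44, 47]:

lo=0, hi=11, mid=5, arr[mid]=19 -> 19 > 12, search left half
lo=0, hi=4, mid=2, arr[mid]=9 -> 9 < 12, search right half
lo=3, hi=4, mid=3, arr[mid]=11 -> 11 < 12, search right half
lo=4, hi=4, mid=4, arr[mid]=17 -> 17 > 12, search left half
lo=4 > hi=3, target 12 not found

Binary search determines that 12 is not in the array after 4 comparisons. The search space was exhausted without finding the target.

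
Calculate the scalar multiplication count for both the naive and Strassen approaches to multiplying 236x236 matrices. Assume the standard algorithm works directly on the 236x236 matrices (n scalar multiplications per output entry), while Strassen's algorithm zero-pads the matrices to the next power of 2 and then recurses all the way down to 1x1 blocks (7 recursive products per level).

Matrix multiplication for 236x236 matrices:

Strassen's algorithm requires power-of-2 dimensions. Pad 236x236 to 256x256 (next power of 2).

Standard algorithm: 236^3 = 13144256 multiplications
Strassen's algorithm: 7^(log2(256)) = 7^8 = 5764801 multiplications
Savings: 13144256 - 5764801 = 7379455 multiplications

Standard: 13144256 multiplications (236^3). Strassen: 5764801 multiplications (7^8, after padding to 256x256). Strassen reduces 8 recursive multiplications to 7 at each level.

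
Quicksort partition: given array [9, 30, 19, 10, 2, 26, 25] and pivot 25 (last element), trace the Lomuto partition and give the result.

Lomuto partition with pivot = 25:

Initial array: [9, 30, 19, 10, 2, 26, 25]

arr[0]=9 <= 25: swap with position 0, array becomes [9, 30, 19, 10, 2, 26, 25]
arr[1]=30 > 25: no swap
arr[2]=19 <= 25: swap with position 1, array becomes [9, 19, 30, 10, 2, 26, 25]
arr[3]=10 <= 25: swap with position 2, array becomes [9, 19, 10, 30, 2, 26, 25]
arr[4]=2 <= 25: swap with position 3, array becomes [9, 19, 10, 2, 30, 26, 25]
arr[5]=26 > 25: no swap

Place pivot at position 4: [9, 19, 10, 2, 25, 26, 30]
Pivot position: 4

After partitioning with pivot 25, the array becomes [9, 19, 10, 2, 25, 26, 30]. The pivot is placed at index 4. All elements to the left of the pivot are <= 25, and all elements to the right are > 25.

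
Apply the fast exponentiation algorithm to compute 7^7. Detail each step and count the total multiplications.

Computing 7^7 by squaring (build up from 7^1; each line after the first costs one multiplication):

7^1 = 7
7^2 = (7^1)^2 = 7^2 = 49
7^3 = 7 * 7^2 = 7 * 49 = 343
7^6 = (7^3)^2 = 343^2 = 117649
7^7 = 7 * 7^6 = 7 * 117649 = 823543

Result: 823543
Multiplications needed: 4 (4 lines after 7^1)

7^7 = 823543. Using exponentiation by squaring, this requires 4 multiplications. The key idea: if the exponent is even, square the half-power; if odd, multiply by the base once.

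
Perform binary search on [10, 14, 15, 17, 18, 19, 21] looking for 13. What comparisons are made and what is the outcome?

Binary search for 13 in [10, 14, 15, 17, 18, 19, 21]:

lo=0, hi=6, mid=3, arr[mid]=17 -> 17 > 13, search left half
lo=0, hi=2, mid=1, arr[mid]=14 -> 14 > 13, search left half
lo=0, hi=0, mid=0, arr[mid]=10 -> 10 < 13, search right half
lo=1 > hi=0, target 13 not found

Binary search determines that 13 is not in the array after 3 comparisons. The search space was exhausted without finding the target.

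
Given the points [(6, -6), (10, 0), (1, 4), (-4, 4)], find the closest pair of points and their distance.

Computing all pairwise distances among 4 points:

d((6, -6), (10, 0)) = 7.2111
d((6, -6), (1, 4)) = 11.1803
d((6, -6), (-4, 4)) = 14.1421
d((10, 0), (1, 4)) = 9.8489
d((10, 0), (-4, 4)) = 14.5602
d((1, 4), (-4, 4)) = 5.0 <-- minimum

Closest pair: (1, 4) and (-4, 4) with distance 5.0

The closest pair is (1, 4) and (-4, 4) with Euclidean distance 5.0. For 4 points, brute-force pairwise comparison is shown above. For large n, the divide-and-conquer algorithm (sort by x, recurse on halves, check the dividing strip) achieves O(n log n).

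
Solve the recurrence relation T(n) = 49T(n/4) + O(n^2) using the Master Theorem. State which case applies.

Master Theorem for T(n) = 49T(n/4) + O(n^2):

a = 49, b = 4, c = 2
log_b(a) = log_4(49) = 2.8074

Case 1: c = 2 < log_4(49) = 2.8074
T(n) = O(n^(log_4 49))

For T(n) = 49T(n/4) + O(n^2): log_4(49) = 2.8074. This is Case 1 of the Master Theorem (c < log_b(a), work dominated by leaves), giving O(n^(log_4 49)).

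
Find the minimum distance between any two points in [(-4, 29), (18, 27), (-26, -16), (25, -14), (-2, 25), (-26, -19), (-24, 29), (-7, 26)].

Computing all pairwise distances among 8 points:

d((-4, 29), (18, 27)) = 22.0907
d((-4, 29), (-26, -16)) = 50.0899
d((-4, 29), (25, -14)) = 51.8652
d((-4, 29), (-2, 25)) = 4.4721
d((-4, 29), (-26, -19)) = 52.8015
d((-4, 29), (-24, 29)) = 20.0
d((-4, 29), (-7, 26)) = 4.2426
d((18, 27), (-26, -16)) = 61.5224
d((18, 27), (25, -14)) = 41.5933
d((18, 27), (-2, 25)) = 20.0998
d((18, 27), (-26, -19)) = 63.6553
d((18, 27), (-24, 29)) = 42.0476
d((18, 27), (-7, 26)) = 25.02
d((-26, -16), (25, -14)) = 51.0392
d((-26, -16), (-2, 25)) = 47.5079
d((-26, -16), (-26, -19)) = 3.0 <-- minimum
d((-26, -16), (-24, 29)) = 45.0444
d((-26, -16), (-7, 26)) = 46.0977
d((25, -14), (-2, 25)) = 47.4342
d((25, -14), (-26, -19)) = 51.2445
d((25, -14), (-24, 29)) = 65.192
d((25, -14), (-7, 26)) = 51.225
d((-2, 25), (-26, -19)) = 50.1199
d((-2, 25), (-24, 29)) = 22.3607
d((-2, 25), (-7, 26)) = 5.099
d((-26, -19), (-24, 29)) = 48.0416
d((-26, -19), (-7, 26)) = 48.8467
d((-24, 29), (-7, 26)) = 17.2627

Closest pair: (-26, -16) and (-26, -19) with distance 3.0

The closest pair is (-26, -16) and (-26, -19) with Euclidean distance 3.0. For 8 points, brute-force pairwise comparison is shown above. For large n, the divide-and-conquer algorithm (sort by x, recurse on halves, check the dividing strip) achieves O(n log n).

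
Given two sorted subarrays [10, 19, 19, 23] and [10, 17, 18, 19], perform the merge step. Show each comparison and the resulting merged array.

Merging process:

Compare 10 vs 10: take 10 from left. Merged: [10]
Compare 19 vs 10: take 10 from right. Merged: [10, 10]
Compare 19 vs 17: take 17 from right. Merged: [10, 10, 17]
Compare 19 vs 18: take 18 from right. Merged: [10, 10, 17, 18]
Compare 19 vs 19: take 19 from left. Merged: [10, 10, 17, 18, 19]
Compare 19 vs 19: take 19 from left. Merged: [10, 10, 17, 18, 19, 19]
Compare 23 vs 19: take 19 from right. Merged: [10, 10, 17, 18, 19, 19, 19]
Append remaining from left: [23]. Merged: [10, 10, 17, 18, 19, 19, 19, 23]

Final merged array: [10, 10, 17, 18, 19, 19, 19, 23]
Total comparisons: 7

The merged array is [10, 10, 17, 18, 19, 19, 19, 23], requiring 7 comparisons. The merge step runs in O(n) time where n is the total number of elements.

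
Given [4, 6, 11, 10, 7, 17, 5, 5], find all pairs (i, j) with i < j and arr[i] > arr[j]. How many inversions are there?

Finding inversions in [4, 6, 11, 10, 7, 17, 5, 5]:

(1, 6): arr[1]=6 > arr[6]=5
(1, 7): arr[1]=6 > arr[7]=5
(2, 3): arr[2]=11 > arr[3]=10
(2, 4): arr[2]=11 > arr[4]=7
(2, 6): arr[2]=11 > arr[6]=5
(2, 7): arr[2]=11 > arr[7]=5
(3, 4): arr[3]=10 > arr[4]=7
(3, 6): arr[3]=10 > arr[6]=5
(3, 7): arr[3]=10 > arr[7]=5
(4, 6): arr[4]=7 > arr[6]=5
(4, 7): arr[4]=7 > arr[7]=5
(5, 6): arr[5]=17 > arr[6]=5
(5, 7): arr[5]=17 > arr[7]=5

Total inversions: 13

The array has 13 inversion(s): (1,6), (1,7), (2,3), (2,4), (2,6), (2,7), (3,4), (3,6), (3,7), (4,6), (4,7), (5,6), (5,7). Each pair (i,j) satisfies i < j and arr[i] > arr[j].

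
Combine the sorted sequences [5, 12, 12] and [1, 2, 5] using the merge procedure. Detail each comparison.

Merging process:

Compare 5 vs 1: take 1 from right. Merged: [1]
Compare 5 vs 2: take 2 from right. Merged: [1, 2]
Compare 5 vs 5: take 5 from left. Merged: [1, 2, 5]
Compare 12 vs 5: take 5 from right. Merged: [1, 2, 5, 5]
Append remaining from left: [12, 12]. Merged: [1, 2, 5, 5, 12, 12]

Final merged array: [1, 2, 5, 5, 12, 12]
Total comparisons: 4

The merged array is [1, 2, 5, 5, 12, 12], requiring 4 comparisons. The merge step runs in O(n) time where n is the total number of elements.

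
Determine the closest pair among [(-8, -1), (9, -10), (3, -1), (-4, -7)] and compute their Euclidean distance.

Computing all pairwise distances among 4 points:

d((-8, -1), (9, -10)) = 19.2354
d((-8, -1), (3, -1)) = 11.0
d((-8, -1), (-4, -7)) = 7.2111 <-- minimum
d((9, -10), (3, -1)) = 10.8167
d((9, -10), (-4, -7)) = 13.3417
d((3, -1), (-4, -7)) = 9.2195

Closest pair: (-8, -1) and (-4, -7) with distance 7.2111

The closest pair is (-8, -1) and (-4, -7) with Euclidean distance 7.2111. For 4 points, brute-force pairwise comparison is shown above. For large n, the divide-and-conquer algorithm (sort by x, recurse on halves, check the dividing strip) achieves O(n log n).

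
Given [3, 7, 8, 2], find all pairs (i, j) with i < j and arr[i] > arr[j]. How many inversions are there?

Finding inversions in [3, 7, 8, 2]:

(0, 3): arr[0]=3 > arr[3]=2
(1, 3): arr[1]=7 > arr[3]=2
(2, 3): arr[2]=8 > arr[3]=2

Total inversions: 3

The array has 3 inversion(s): (0,3), (1,3), (2,3). Each pair (i,j) satisfies i < j and arr[i] > arr[j].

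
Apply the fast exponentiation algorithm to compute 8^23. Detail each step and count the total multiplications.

Computing 8^23 by squaring (build up from 8^1; each line after the first costs one multiplication):

8^1 = 8
8^2 = (8^1)^2 = 8^2 = 64
8^4 = (8^2)^2 = 64^2 = 4096
8^5 = 8 * 8^4 = 8 * 4096 = 32768
8^10 = (8^5)^2 = 32768^2 = 1073741824
8^11 = 8 * 8^10 = 8 * 1073741824 = 8589934592
8^22 = (8^11)^2 = 8589934592^2 = 73786976294838206464
8^23 = 8 * 8^22 = 8 * 73786976294838206464 = 590295810358705651712

Result: 590295810358705651712
Multiplications needed: 7 (7 lines after 8^1)

8^23 = 590295810358705651712. Using exponentiation by squaring, this requires 7 multiplications. The key idea: if the exponent is even, square the half-power; if odd, multiply by the base once.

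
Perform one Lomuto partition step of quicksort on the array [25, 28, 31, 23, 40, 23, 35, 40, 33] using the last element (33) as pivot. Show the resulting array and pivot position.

Lomuto partition with pivot = 33:

Initial array: [25, 28, 31, 23, 40, 23, 35, 40, 33]

arr[0]=25 <= 33: swap with position 0, array becomes [25, 28, 31, 23, 40, 23, 35, 40, 33]
arr[1]=28 <= 33: swap with position 1, array becomes [25, 28, 31, 23, 40, 23, 35, 40, 33]
arr[2]=31 <= 33: swap with position 2, array becomes [25, 28, 31, 23, 40, 23, 35, 40, 33]
arr[3]=23 <= 33: swap with position 3, array becomes [25, 28, 31, 23, 40, 23, 35, 40, 33]
arr[4]=40 > 33: no swap
arr[5]=23 <= 33: swap with position 4, array becomes [25, 28, 31, 23, 23, 40, 35, 40, 33]
arr[6]=35 > 33: no swap
arr[7]=40 > 33: no swap

Place pivot at position 5: [25, 28, 31, 23, 23, 33, 35, 40, 40]
Pivot position: 5

After partitioning with pivot 33, the array becomes [25, 28, 31, 23, 23, 33, 35, 40, 40]. The pivot is placed at index 5. All elements to the left of the pivot are <= 33, and all elements to the right are > 33.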